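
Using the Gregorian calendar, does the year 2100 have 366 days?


Gregorian leap year rule: divisible by 4, but not by 100, unless also by 400.
2100 is divisible by 100 but not 400 -> not a leap year

No


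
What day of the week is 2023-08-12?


Date: August 12, 2023
Anchor: Jan 1, 2023. With p = 2023 - 1 = 2022: (p + p//4 - p//100 + p//400) mod 7 = (2022 + 505 - 20 + 5) mod 7 = 2512 mod 7 = 6 -> Sunday (Mon=0 ... Sun=6)
Days before August (Jan-Jul): 212; offset = 212 + 12 - 1 = 223
Weekday index = (6 + 223) mod 7 = 5

Day of the week: Saturday


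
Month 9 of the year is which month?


Month 9 of 12

September


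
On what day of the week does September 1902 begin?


Target: September 1, 1902
Anchor: Jan 1, 1902. With p = 1902 - 1 = 1901: (p + p//4 - p//100 + p//400) mod 7 = (1901 + 475 - 19 + 4) mod 7 = 2361 mod 7 = 2 -> Wednesday (Mon=0 ... Sun=6)
Days before September (Jan-Aug): 243 days
Weekday index = (2 + 243) mod 7 = 0

Monday


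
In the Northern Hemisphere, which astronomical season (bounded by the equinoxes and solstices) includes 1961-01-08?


Date: January 8
Astronomical Winter (approx.; exact equinox/solstice day varies by year): December 21 to March 19
January 8 falls within the Winter window

Winter


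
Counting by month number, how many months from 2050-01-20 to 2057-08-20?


From January 2050 to August 2057
7 years * 12 = 84 months, plus 7 months = 91

91 months


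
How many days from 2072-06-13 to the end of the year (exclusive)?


Day of year: 165 of 366
Remaining = 366 - 165

201 days


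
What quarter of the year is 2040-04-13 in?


Month: April (month 4)
Q1: Jan-Mar, Q2: Apr-Jun, Q3: Jul-Sep, Q4: Oct-Dec

Q2


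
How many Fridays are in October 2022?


October 2022 has 31 days
Anchor: Jan 1, 2022. With p = 2022 - 1 = 2021: (p + p//4 - p//100 + p//400) mod 7 = (2021 + 505 - 20 + 5) mod 7 = 2511 mod 7 = 5 -> Saturday (Mon=0 ... Sun=6)
Days before October (Jan-Sep): 273; October 1 index = (5 + 273) mod 7 = 5 -> Saturday
First Friday is October 7
Fridays: 7, 14, 21, 28

4 Fridays


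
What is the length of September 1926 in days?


September 1926

30 days


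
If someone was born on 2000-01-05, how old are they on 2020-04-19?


Birth: 2000-01-05
Reference: 2020-04-19
Year difference: 2020 - 2000 = 20

20 years old


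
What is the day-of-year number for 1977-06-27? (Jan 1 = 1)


Date: June 27, 1977
Days in months 1 through 5: 151
Plus 27 days in June

Day of year: 178


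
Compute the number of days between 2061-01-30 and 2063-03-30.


From 2061-01-30 to 2063-03-30
2061-01-30: day of year = 30
2063-03-30: days before March = 31 + 28 = 59 (2063 is not a leap year); day of year = 59 + 30 = 89
Rest of 2061: 365 - 30 = 335
Full years 2062 (365): 365
Total = 335 + 365 + 89 = 789

789 days


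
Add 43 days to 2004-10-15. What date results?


Start: 2004-10-15, add 43 days
October 2004 has 31 days: 31 - 15 = 16 days to October 31 -> 27 left
November 2004: 27 <= 30 -> lands on November 27

Result: 2004-11-27


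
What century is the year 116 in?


Century = (year - 1) // 100 + 1
= (116 - 1) // 100 + 1
= 115 // 100 + 1
= 1 + 1

2nd century


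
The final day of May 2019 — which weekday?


May 2019 has 31 days
Anchor: Jan 1, 2019. With p = 2019 - 1 = 2018: (p + p//4 - p//100 + p//400) mod 7 = (2018 + 504 - 20 + 5) mod 7 = 2507 mod 7 = 1 -> Tuesday (Mon=0 ... Sun=6)
Days before May (Jan-Apr): 120; May 1 index = (1 + 120) mod 7 = 2 -> Wednesday
Last day offset: 31 - 1 = 30 days
Weekday index = (2 + 30) mod 7 = 4

Friday, May 31


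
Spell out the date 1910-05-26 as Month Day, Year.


ISO 1910-05-26 parses as year=1910, month=05, day=26
Month 5 -> May

May 26, 1910


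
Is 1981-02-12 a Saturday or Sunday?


Anchor: Jan 1, 1981. With p = 1981 - 1 = 1980: (p + p//4 - p//100 + p//400) mod 7 = (1980 + 495 - 19 + 4) mod 7 = 2460 mod 7 = 3 -> Thursday (Mon=0 ... Sun=6)
Day of year: 43; offset = 42
Weekday index = (3 + 42) mod 7 = 3 -> Thursday
Weekend days: Saturday, Sunday

No


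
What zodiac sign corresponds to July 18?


Date: July 18
Conventional tropical zodiac dates: Cancer from June 21 onward; Leo starts July 23
July 18 falls within the Cancer range

Cancer


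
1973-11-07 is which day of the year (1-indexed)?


Date: November 7, 1973
Days in months 1 through 10: 304
Plus 7 days in November

Day of year: 311


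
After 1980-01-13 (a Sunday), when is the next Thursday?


Current: Sunday
Target: Thursday
Days ahead: 4

Next Thursday: 1980-01-17


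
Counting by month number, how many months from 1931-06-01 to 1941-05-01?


From June 1931 to May 1941
10 years * 12 = 120 months, minus 1 month = 119

119 months


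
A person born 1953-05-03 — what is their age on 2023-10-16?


Birth: 1953-05-03
Reference: 2023-10-16
Year difference: 2023 - 1953 = 70

70 years old


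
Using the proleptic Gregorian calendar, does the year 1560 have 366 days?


Gregorian leap year rule: divisible by 4, but not by 100, unless also by 400.
1560 is divisible by 4 but not 100 -> leap year

Yes


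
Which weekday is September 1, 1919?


Target: September 1, 1919
Anchor: Jan 1, 1919. With p = 1919 - 1 = 1918: (p + p//4 - p//100 + p//400) mod 7 = (1918 + 479 - 19 + 4) mod 7 = 2382 mod 7 = 2 -> Wednesday (Mon=0 ... Sun=6)
Days before September (Jan-Aug): 243 days
Weekday index = (2 + 243) mod 7 = 0

Monday


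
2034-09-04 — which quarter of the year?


Month: September (month 9)
Q1: Jan-Mar, Q2: Apr-Jun, Q3: Jul-Sep, Q4: Oct-Dec

Q3


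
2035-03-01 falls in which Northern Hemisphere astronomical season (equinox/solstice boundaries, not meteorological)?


Date: March 1
Astronomical Winter (approx.; exact equinox/solstice day varies by year): December 21 to March 19
March 1 falls within the Winter window

Winter


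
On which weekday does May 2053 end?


May 2053 has 31 days
Anchor: Jan 1, 2053. With p = 2053 - 1 = 2052: (p + p//4 - p//100 + p//400) mod 7 = (2052 + 513 - 20 + 5) mod 7 = 2550 mod 7 = 2 -> Wednesday (Mon=0 ... Sun=6)
Days before May (Jan-Apr): 120; May 1 index = (2 + 120) mod 7 = 3 -> Thursday
Last day offset: 31 - 1 = 30 days
Weekday index = (3 + 30) mod 7 = 5

Saturday, May 31


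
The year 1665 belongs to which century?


Century = (year - 1) // 100 + 1
= (1665 - 1) // 100 + 1
= 1664 // 100 + 1
= 16 + 1

17th century


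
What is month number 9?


Month 9 of 12

September


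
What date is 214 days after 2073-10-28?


Start: 2073-10-28, add 214 days
October 2073 has 31 days: 31 - 28 = 3 days to October 31 -> 211 left
November 2073 has 30 days -> 181 left
December 2073 has 31 days -> 150 left
January 2074 has 31 days -> 119 left
February 2074 has 28 days -> 91 left
March 2074 has 31 days -> 60 left
April 2074 has 30 days -> 30 left
May 2074: 30 <= 31 -> lands on May 30

Result: 2074-05-30


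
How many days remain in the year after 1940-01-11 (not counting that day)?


Day of year: 11 of 366
Remaining = 366 - 11

355 days


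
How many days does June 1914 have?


June 1914

30 days


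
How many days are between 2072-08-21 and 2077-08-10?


From 2072-08-21 to 2077-08-10
2072-08-21: days before August = 31 + 29 + 31 + 30 + 31 + 30 + 31 = 213 (2072 is a leap year); day of year = 213 + 21 = 234
2077-08-10: days before August = 31 + 28 + 31 + 30 + 31 + 30 + 31 = 212 (2077 is not a leap year); day of year = 212 + 10 = 222
Rest of 2072: 366 - 234 = 132
Full years 2073 (365), 2074 (365), 2075 (365), 2076 (366): 1461
Total = 132 + 1461 + 222 = 1815

1815 days


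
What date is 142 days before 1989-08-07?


Start: 1989-08-07, subtract 142 days
Back 7 days from August 7 reaches July 31, 1989 -> 135 left
July 1989 has 31 days -> back to June 30, 1989 -> 104 left
June 1989 has 30 days -> back to May 31, 1989 -> 74 left
May 1989 has 31 days -> back to April 30, 1989 -> 43 left
April 1989 has 30 days -> back to March 31, 1989 -> 13 left
March 1989: 31 - 13 = 18 -> lands on March 18

Result: 1989-03-18


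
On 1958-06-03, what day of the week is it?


Date: June 3, 1958
Anchor: Jan 1, 1958. With p = 1958 - 1 = 1957: (p + p//4 - p//100 + p//400) mod 7 = (1957 + 489 - 19 + 4) mod 7 = 2431 mod 7 = 2 -> Wednesday (Mon=0 ... Sun=6)
Days before June (Jan-May): 151; offset = 151 + 3 - 1 = 153
Weekday index = (2 + 153) mod 7 = 1

Day of the week: Tuesday


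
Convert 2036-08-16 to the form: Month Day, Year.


ISO 2036-08-16 parses as year=2036, month=08, day=16
Month 8 -> August

August 16, 2036


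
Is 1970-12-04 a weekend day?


Anchor: Jan 1, 1970. With p = 1970 - 1 = 1969: (p + p//4 - p//100 + p//400) mod 7 = (1969 + 492 - 19 + 4) mod 7 = 2446 mod 7 = 3 -> Thursday (Mon=0 ... Sun=6)
Day of year: 338; offset = 337
Weekday index = (3 + 337) mod 7 = 4 -> Friday
Weekend days: Saturday, Sunday

No


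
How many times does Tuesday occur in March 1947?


March 1947 has 31 days
Anchor: Jan 1, 1947. With p = 1947 - 1 = 1946: (p + p//4 - p//100 + p//400) mod 7 = (1946 + 486 - 19 + 4) mod 7 = 2417 mod 7 = 2 -> Wednesday (Mon=0 ... Sun=6)
Days before March (Jan-Feb): 59; March 1 index = (2 + 59) mod 7 = 5 -> Saturday
First Tuesday is March 4
Tuesdays: 4, 11, 18, 25

4 Tuesdays


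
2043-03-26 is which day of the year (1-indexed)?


Date: March 26, 2043
Days in months 1 through 2: 59
Plus 26 days in March

Day of year: 85


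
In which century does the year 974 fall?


Century = (year - 1) // 100 + 1
= (974 - 1) // 100 + 1
= 973 // 100 + 1
= 9 + 1

10th century


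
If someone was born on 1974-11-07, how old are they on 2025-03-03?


Birth: 1974-11-07
Reference: 2025-03-03
Year difference: 2025 - 1974 = 51
Birthday not yet reached in 2025, subtract 1

50 years old


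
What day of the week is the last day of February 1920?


February 1920 has 29 days
Anchor: Jan 1, 1920. With p = 1920 - 1 = 1919: (p + p//4 - p//100 + p//400) mod 7 = (1919 + 479 - 19 + 4) mod 7 = 2383 mod 7 = 3 -> Thursday (Mon=0 ... Sun=6)
Days before February (Jan): 31; February 1 index = (3 + 31) mod 7 = 6 -> Sunday
Last day offset: 29 - 1 = 28 days
Weekday index = (6 + 28) mod 7 = 6

Sunday, February 29


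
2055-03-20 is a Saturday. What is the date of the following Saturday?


Current: Saturday
Target: Saturday
Days ahead: 7

Next Saturday: 2055-03-27


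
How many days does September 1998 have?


September 1998

30 days


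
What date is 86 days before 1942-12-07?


Start: 1942-12-07, subtract 86 days
Back 7 days from December 7 reaches November 30, 1942 -> 79 left
November 1942 has 30 days -> back to October 31, 1942 -> 49 left
October 1942 has 31 days -> back to September 30, 1942 -> 18 left
September 1942: 30 - 18 = 12 -> lands on September 12

Result: 1942-09-12


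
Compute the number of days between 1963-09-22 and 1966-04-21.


From 1963-09-22 to 1966-04-21
1963-09-22: days before September = 31 + 28 + 31 + 30 + 31 + 30 + 31 + 31 = 243 (1963 is not a leap year); day of year = 243 + 22 = 265
1966-04-21: days before April = 31 + 28 + 31 = 90 (1966 is not a leap year); day of year = 90 + 21 = 111
Rest of 1963: 365 - 265 = 100
Full years 1964 (366), 1965 (365): 731
Total = 100 + 731 + 111 = 942

942 days


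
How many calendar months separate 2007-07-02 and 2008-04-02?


From July 2007 to April 2008
1 year * 12 = 12 months, minus 3 months = 9

9 months


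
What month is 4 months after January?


January is month 1
1 + 4 = 5

May


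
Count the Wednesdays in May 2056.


May 2056 has 31 days
Anchor: Jan 1, 2056. With p = 2056 - 1 = 2055: (p + p//4 - p//100 + p//400) mod 7 = (2055 + 513 - 20 + 5) mod 7 = 2553 mod 7 = 5 -> Saturday (Mon=0 ... Sun=6)
Days before May (Jan-Apr): 121; May 1 index = (5 + 121) mod 7 = 0 -> Monday
First Wednesday is May 3
Wednesdays: 3, 10, 17, 24, 31

5 Wednesdays


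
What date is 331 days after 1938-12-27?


Start: 1938-12-27, add 331 days
December 1938 has 31 days: 31 - 27 = 4 days to December 31 -> 327 left
January 1939 has 31 days -> 296 left
February 1939 has 28 days -> 268 left
March 1939 has 31 days -> 237 left
April 1939 has 30 days -> 207 left
May 1939 has 31 days -> 176 left
June 1939 has 30 days -> 146 left
July 1939 has 31 days -> 115 left
August 1939 has 31 days -> 84 left
September 1939 has 30 days -> 54 left
October 1939 has 31 days -> 23 left
November 1939: 23 <= 30 -> lands on November 23

Result: 1939-11-23


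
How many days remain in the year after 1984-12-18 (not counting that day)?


Day of year: 353 of 366
Remaining = 366 - 353

13 days


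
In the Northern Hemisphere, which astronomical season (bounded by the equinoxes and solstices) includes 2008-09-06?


Date: September 6
Astronomical Summer (approx.; exact equinox/solstice day varies by year): June 21 to September 21
September 6 falls within the Summer window

Summer


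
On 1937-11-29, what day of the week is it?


Date: November 29, 1937
Anchor: Jan 1, 1937. With p = 1937 - 1 = 1936: (p + p//4 - p//100 + p//400) mod 7 = (1936 + 484 - 19 + 4) mod 7 = 2405 mod 7 = 4 -> Friday (Mon=0 ... Sun=6)
Days before November (Jan-Oct): 304; offset = 304 + 29 - 1 = 332
Weekday index = (4 + 332) mod 7 = 0

Day of the week: Monday


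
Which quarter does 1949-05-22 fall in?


Month: May (month 5)
Q1: Jan-Mar, Q2: Apr-Jun, Q3: Jul-Sep, Q4: Oct-Dec

Q2


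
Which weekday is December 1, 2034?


Target: December 1, 2034
Anchor: Jan 1, 2034. With p = 2034 - 1 = 2033: (p + p//4 - p//100 + p//400) mod 7 = (2033 + 508 - 20 + 5) mod 7 = 2526 mod 7 = 6 -> Sunday (Mon=0 ... Sun=6)
Days before December (Jan-Nov): 334 days
Weekday index = (6 + 334) mod 7 = 4

Friday


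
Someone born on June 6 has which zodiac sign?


Date: June 6
Conventional tropical zodiac dates: Gemini from May 21 onward; Cancer starts June 21
June 6 falls within the Gemini range

Gemini


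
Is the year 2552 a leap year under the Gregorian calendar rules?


Gregorian leap year rule: divisible by 4, but not by 100, unless also by 400.
2552 is divisible by 4 but not 100 -> leap year

Yes


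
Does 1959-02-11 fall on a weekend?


Anchor: Jan 1, 1959. With p = 1959 - 1 = 1958: (p + p//4 - p//100 + p//400) mod 7 = (1958 + 489 - 19 + 4) mod 7 = 2432 mod 7 = 3 -> Thursday (Mon=0 ... Sun=6)
Day of year: 42; offset = 41
Weekday index = (3 + 41) mod 7 = 2 -> Wednesday
Weekend days: Saturday, Sunday

No


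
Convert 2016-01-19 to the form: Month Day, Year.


ISO 2016-01-19 parses as year=2016, month=01, day=19
Month 1 -> January

January 19, 2016


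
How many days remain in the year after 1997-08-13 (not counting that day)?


Day of year: 225 of 365
Remaining = 365 - 225

140 days


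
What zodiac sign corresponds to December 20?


Date: December 20
Conventional tropical zodiac dates: Sagittarius from November 22 onward; Capricorn starts December 22
December 20 falls within the Sagittarius range

Sagittarius


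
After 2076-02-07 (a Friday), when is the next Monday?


Current: Friday
Target: Monday
Days ahead: 3

Next Monday: 2076-02-10


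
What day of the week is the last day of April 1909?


April 1909 has 30 days
Anchor: Jan 1, 1909. With p = 1909 - 1 = 1908: (p + p//4 - p//100 + p//400) mod 7 = (1908 + 477 - 19 + 4) mod 7 = 2370 mod 7 = 4 -> Friday (Mon=0 ... Sun=6)
Days before April (Jan-Mar): 90; April 1 index = (4 + 90) mod 7 = 3 -> Thursday
Last day offset: 30 - 1 = 29 days
Weekday index = (3 + 29) mod 7 = 4

Friday, April 30


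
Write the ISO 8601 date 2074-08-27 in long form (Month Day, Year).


ISO 2074-08-27 parses as year=2074, month=08, day=27
Month 8 -> August

August 27, 2074


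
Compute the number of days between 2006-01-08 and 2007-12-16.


From 2006-01-08 to 2007-12-16
2006-01-08: day of year = 8
2007-12-16: days before December = 31 + 28 + 31 + 30 + 31 + 30 + 31 + 31 + 30 + 31 + 30 = 334 (2007 is not a leap year); day of year = 334 + 16 = 350
Rest of 2006: 365 - 8 = 357
Total = 357 + 350 = 707

707 days


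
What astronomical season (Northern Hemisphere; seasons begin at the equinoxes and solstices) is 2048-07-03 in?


Date: July 3
Astronomical Summer (approx.; exact equinox/solstice day varies by year): June 21 to September 21
July 3 falls within the Summer window

Summer


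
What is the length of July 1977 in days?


July 1977

31 days


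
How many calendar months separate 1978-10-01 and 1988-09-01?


From October 1978 to September 1988
10 years * 12 = 120 months, minus 1 month = 119

119 months


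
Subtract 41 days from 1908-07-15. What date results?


Start: 1908-07-15, subtract 41 days
Back 15 days from July 15 reaches June 30, 1908 -> 26 left
June 1908: 30 - 26 = 4 -> lands on June 4

Result: 1908-06-04


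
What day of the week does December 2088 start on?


Target: December 1, 2088
Anchor: Jan 1, 2088. With p = 2088 - 1 = 2087: (p + p//4 - p//100 + p//400) mod 7 = (2087 + 521 - 20 + 5) mod 7 = 2593 mod 7 = 3 -> Thursday (Mon=0 ... Sun=6)
Days before December (Jan-Nov): 335 days
Weekday index = (3 + 335) mod 7 = 2

Wednesday


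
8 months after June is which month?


June is month 6
6 + 8 = 14; wrap: 14 - 12 = 2

February


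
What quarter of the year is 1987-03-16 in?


Month: March (month 3)
Q1: Jan-Mar, Q2: Apr-Jun, Q3: Jul-Sep, Q4: Oct-Dec

Q1


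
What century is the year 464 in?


Century = (year - 1) // 100 + 1
= (464 - 1) // 100 + 1
= 463 // 100 + 1
= 4 + 1

5th century


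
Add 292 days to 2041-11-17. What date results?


Start: 2041-11-17, add 292 days
November 2041 has 30 days: 30 - 17 = 13 days to November 30 -> 279 left
December 2041 has 31 days -> 248 left
January 2042 has 31 days -> 217 left
February 2042 has 28 days -> 189 left
March 2042 has 31 days -> 158 left
April 2042 has 30 days -> 128 left
May 2042 has 31 days -> 97 left
June 2042 has 30 days -> 67 left
July 2042 has 31 days -> 36 left
August 2042 has 31 days -> 5 left
September 2042: 5 <= 30 -> lands on September 5

Result: 2042-09-05


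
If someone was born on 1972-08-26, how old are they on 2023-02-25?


Birth: 1972-08-26
Reference: 2023-02-25
Year difference: 2023 - 1972 = 51
Birthday not yet reached in 2023, subtract 1

50 years old


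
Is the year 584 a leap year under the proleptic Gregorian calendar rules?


Gregorian leap year rule: divisible by 4, but not by 100, unless also by 400.
584 is divisible by 4 but not 100 -> leap year

Yes


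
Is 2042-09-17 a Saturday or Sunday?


Anchor: Jan 1, 2042. With p = 2042 - 1 = 2041: (p + p//4 - p//100 + p//400) mod 7 = (2041 + 510 - 20 + 5) mod 7 = 2536 mod 7 = 2 -> Wednesday (Mon=0 ... Sun=6)
Day of year: 260; offset = 259
Weekday index = (2 + 259) mod 7 = 2 -> Wednesday
Weekend days: Saturday, Sunday

No


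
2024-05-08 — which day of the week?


Date: May 8, 2024
Anchor: Jan 1, 2024. With p = 2024 - 1 = 2023: (p + p//4 - p//100 + p//400) mod 7 = (2023 + 505 - 20 + 5) mod 7 = 2513 mod 7 = 0 -> Monday (Mon=0 ... Sun=6)
Days before May (Jan-Apr): 121; offset = 121 + 8 - 1 = 128
Weekday index = (0 + 128) mod 7 = 2

Day of the week: Wednesday


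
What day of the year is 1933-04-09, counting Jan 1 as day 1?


Date: April 9, 1933
Days in months 1 through 3: 90
Plus 9 days in April

Day of year: 99


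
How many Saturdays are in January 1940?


January 1940 has 31 days
Anchor: Jan 1, 1940. With p = 1940 - 1 = 1939: (p + p//4 - p//100 + p//400) mod 7 = (1939 + 484 - 19 + 4) mod 7 = 2408 mod 7 = 0 -> Monday (Mon=0 ... Sun=6)
January 1 is the anchor itself -> Monday
First Saturday is January 6
Saturdays: 6, 13, 20, 27

4 Saturdays


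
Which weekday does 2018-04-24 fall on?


Date: April 24, 2018
Anchor: Jan 1, 2018. With p = 2018 - 1 = 2017: (p + p//4 - p//100 + p//400) mod 7 = (2017 + 504 - 20 + 5) mod 7 = 2506 mod 7 = 0 -> Monday (Mon=0 ... Sun=6)
Days before April (Jan-Mar): 90; offset = 90 + 24 - 1 = 113
Weekday index = (0 + 113) mod 7 = 1

Day of the week: Tuesday


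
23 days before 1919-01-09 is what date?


Start: 1919-01-09, subtract 23 days
Back 9 days from January 9 reaches December 31, 1918 -> 14 left
December 1918: 31 - 14 = 17 -> lands on December 17

Result: 1918-12-17


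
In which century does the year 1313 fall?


Century = (year - 1) // 100 + 1
= (1313 - 1) // 100 + 1
= 1312 // 100 + 1
= 13 + 1

14th century


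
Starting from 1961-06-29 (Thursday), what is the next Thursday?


Current: Thursday
Target: Thursday
Days ahead: 7

Next Thursday: 1961-07-06


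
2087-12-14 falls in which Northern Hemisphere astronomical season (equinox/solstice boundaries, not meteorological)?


Date: December 14
Astronomical Autumn (approx.; exact equinox/solstice day varies by year): September 22 to December 20
December 14 falls within the Autumn window

Autumn


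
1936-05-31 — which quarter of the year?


Month: May (month 5)
Q1: Jan-Mar, Q2: Apr-Jun, Q3: Jul-Sep, Q4: Oct-Dec

Q2


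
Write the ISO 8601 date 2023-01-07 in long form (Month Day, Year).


ISO 2023-01-07 parses as year=2023, month=01, day=07
Month 1 -> January

January 7, 2023


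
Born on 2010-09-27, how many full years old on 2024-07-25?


Birth: 2010-09-27
Reference: 2024-07-25
Year difference: 2024 - 2010 = 14
Birthday not yet reached in 2024, subtract 1

13 years old


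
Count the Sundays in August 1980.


August 1980 has 31 days
Anchor: Jan 1, 1980. With p = 1980 - 1 = 1979: (p + p//4 - p//100 + p//400) mod 7 = (1979 + 494 - 19 + 4) mod 7 = 2458 mod 7 = 1 -> Tuesday (Mon=0 ... Sun=6)
Days before August (Jan-Jul): 213; August 1 index = (1 + 213) mod 7 = 4 -> Friday
First Sunday is August 3
Sundays: 3, 10, 17, 24, 31

5 Sundays


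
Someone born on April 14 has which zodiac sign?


Date: April 14
Conventional tropical zodiac dates: Aries from March 21 onward; Taurus starts April 20
April 14 falls within the Aries range

Aries


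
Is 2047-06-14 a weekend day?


Anchor: Jan 1, 2047. With p = 2047 - 1 = 2046: (p + p//4 - p//100 + p//400) mod 7 = (2046 + 511 - 20 + 5) mod 7 = 2542 mod 7 = 1 -> Tuesday (Mon=0 ... Sun=6)
Day of year: 165; offset = 164
Weekday index = (1 + 164) mod 7 = 4 -> Friday
Weekend days: Saturday, Sunday

No


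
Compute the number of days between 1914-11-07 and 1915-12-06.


From 1914-11-07 to 1915-12-06
1914-11-07: days before November = 31 + 28 + 31 + 30 + 31 + 30 + 31 + 31 + 30 + 31 = 304 (1914 is not a leap year); day of year = 304 + 7 = 311
1915-12-06: days before December = 31 + 28 + 31 + 30 + 31 + 30 + 31 + 31 + 30 + 31 + 30 = 334 (1915 is not a leap year); day of year = 334 + 6 = 340
Rest of 1914: 365 - 311 = 54
Total = 54 + 340 = 394

394 days


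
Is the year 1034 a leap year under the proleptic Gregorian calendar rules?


Gregorian leap year rule: divisible by 4, but not by 100, unless also by 400.
1034 is not divisible by 4 -> not a leap year

No


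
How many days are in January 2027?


January 2027

31 days


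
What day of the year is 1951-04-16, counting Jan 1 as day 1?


Date: April 16, 1951
Days in months 1 through 3: 90
Plus 16 days in April

Day of year: 106


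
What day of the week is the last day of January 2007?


January 2007 has 31 days
Anchor: Jan 1, 2007. With p = 2007 - 1 = 2006: (p + p//4 - p//100 + p//400) mod 7 = (2006 + 501 - 20 + 5) mod 7 = 2492 mod 7 = 0 -> Monday (Mon=0 ... Sun=6)
January 1 is the anchor itself -> Monday
Last day offset: 31 - 1 = 30 days
Weekday index = (0 + 30) mod 7 = 2

Wednesday, January 31


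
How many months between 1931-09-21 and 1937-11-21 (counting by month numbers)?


From September 1931 to November 1937
6 years * 12 = 72 months, plus 2 months = 74

74 months


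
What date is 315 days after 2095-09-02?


Start: 2095-09-02, add 315 days
September 2095 has 30 days: 30 - 2 = 28 days to September 30 -> 287 left
October 2095 has 31 days -> 256 left
November 2095 has 30 days -> 226 left
December 2095 has 31 days -> 195 left
January 2096 has 31 days -> 164 left
February 2096 has 29 days -> 135 left
March 2096 has 31 days -> 104 left
April 2096 has 30 days -> 74 left
May 2096 has 31 days -> 43 left
June 2096 has 30 days -> 13 left
July 2096: 13 <= 31 -> lands on July 13

Result: 2096-07-13


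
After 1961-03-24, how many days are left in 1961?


Day of year: 83 of 365
Remaining = 365 - 83

282 days


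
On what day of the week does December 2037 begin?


Target: December 1, 2037
Anchor: Jan 1, 2037. With p = 2037 - 1 = 2036: (p + p//4 - p//100 + p//400) mod 7 = (2036 + 509 - 20 + 5) mod 7 = 2530 mod 7 = 3 -> Thursday (Mon=0 ... Sun=6)
Days before December (Jan-Nov): 334 days
Weekday index = (3 + 334) mod 7 = 1

Tuesday


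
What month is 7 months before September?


September is month 9
9 - 7 = 2

February


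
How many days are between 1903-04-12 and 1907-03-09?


From 1903-04-12 to 1907-03-09
1903-04-12: days before April = 31 + 28 + 31 = 90 (1903 is not a leap year); day of year = 90 + 12 = 102
1907-03-09: days before March = 31 + 28 = 59 (1907 is not a leap year); day of year = 59 + 9 = 68
Rest of 1903: 365 - 102 = 263
Full years 1904 (366), 1905 (365), 1906 (365): 1096
Total = 263 + 1096 + 68 = 1427

1427 days


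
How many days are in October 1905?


October 1905

31 days


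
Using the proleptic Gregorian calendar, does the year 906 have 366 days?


Gregorian leap year rule: divisible by 4, but not by 100, unless also by 400.
906 is not divisible by 4 -> not a leap year

No


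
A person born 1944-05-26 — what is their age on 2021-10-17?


Birth: 1944-05-26
Reference: 2021-10-17
Year difference: 2021 - 1944 = 77

77 years old


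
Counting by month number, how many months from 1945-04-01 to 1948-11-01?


From April 1945 to November 1948
3 years * 12 = 36 months, plus 7 months = 43

43 months


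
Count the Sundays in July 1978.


July 1978 has 31 days
Anchor: Jan 1, 1978. With p = 1978 - 1 = 1977: (p + p//4 - p//100 + p//400) mod 7 = (1977 + 494 - 19 + 4) mod 7 = 2456 mod 7 = 6 -> Sunday (Mon=0 ... Sun=6)
Days before July (Jan-Jun): 181; July 1 index = (6 + 181) mod 7 = 5 -> Saturday
First Sunday is July 2
Sundays: 2, 9, 16, 23, 30

5 Sundays


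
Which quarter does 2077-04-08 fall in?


Month: April (month 4)
Q1: Jan-Mar, Q2: Apr-Jun, Q3: Jul-Sep, Q4: Oct-Dec

Q2


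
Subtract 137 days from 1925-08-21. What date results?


Start: 1925-08-21, subtract 137 days
Back 21 days from August 21 reaches July 31, 1925 -> 116 left
July 1925 has 31 days -> back to June 30, 1925 -> 85 left
June 1925 has 30 days -> back to May 31, 1925 -> 55 left
May 1925 has 31 days -> back to April 30, 1925 -> 24 left
April 1925: 30 - 24 = 6 -> lands on April 6

Result: 1925-04-06


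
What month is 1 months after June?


June is month 6
6 + 1 = 7

July


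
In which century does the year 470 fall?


Century = (year - 1) // 100 + 1
= (470 - 1) // 100 + 1
= 469 // 100 + 1
= 4 + 1

5th century


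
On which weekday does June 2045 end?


June 2045 has 30 days
Anchor: Jan 1, 2045. With p = 2045 - 1 = 2044: (p + p//4 - p//100 + p//400) mod 7 = (2044 + 511 - 20 + 5) mod 7 = 2540 mod 7 = 6 -> Sunday (Mon=0 ... Sun=6)
Days before June (Jan-May): 151; June 1 index = (6 + 151) mod 7 = 3 -> Thursday
Last day offset: 30 - 1 = 29 days
Weekday index = (3 + 29) mod 7 = 4

Friday, June 30


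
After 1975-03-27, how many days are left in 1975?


Day of year: 86 of 365
Remaining = 365 - 86

279 days


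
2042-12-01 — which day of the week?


Date: December 1, 2042
Anchor: Jan 1, 2042. With p = 2042 - 1 = 2041: (p + p//4 - p//100 + p//400) mod 7 = (2041 + 510 - 20 + 5) mod 7 = 2536 mod 7 = 2 -> Wednesday (Mon=0 ... Sun=6)
Days before December (Jan-Nov): 334; offset = 334 + 1 - 1 = 334
Weekday index = (2 + 334) mod 7 = 0

Day of the week: Monday


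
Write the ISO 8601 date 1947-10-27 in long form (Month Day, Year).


ISO 1947-10-27 parses as year=1947, month=10, day=27
Month 10 -> October

October 27, 1947


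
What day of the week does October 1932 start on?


Target: October 1, 1932
Anchor: Jan 1, 1932. With p = 1932 - 1 = 1931: (p + p//4 - p//100 + p//400) mod 7 = (1931 + 482 - 19 + 4) mod 7 = 2398 mod 7 = 4 -> Friday (Mon=0 ... Sun=6)
Days before October (Jan-Sep): 274 days
Weekday index = (4 + 274) mod 7 = 5

Saturday


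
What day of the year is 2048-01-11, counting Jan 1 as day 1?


Date: January 11, 2048
No months before January
Plus 11 days in January

Day of year: 11


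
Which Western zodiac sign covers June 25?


Date: June 25
Conventional tropical zodiac dates: Cancer from June 21 onward; Leo starts July 23
June 25 falls within the Cancer range

Cancer


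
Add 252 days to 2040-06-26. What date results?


Start: 2040-06-26, add 252 days
June 2040 has 30 days: 30 - 26 = 4 days to June 30 -> 248 left
July 2040 has 31 days -> 217 left
August 2040 has 31 days -> 186 left
September 2040 has 30 days -> 156 left
October 2040 has 31 days -> 125 left
November 2040 has 30 days -> 95 left
December 2040 has 31 days -> 64 left
January 2041 has 31 days -> 33 left
February 2041 has 28 days -> 5 left
March 2041: 5 <= 31 -> lands on March 5

Result: 2041-03-05


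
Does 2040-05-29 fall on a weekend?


Anchor: Jan 1, 2040. With p = 2040 - 1 = 2039: (p + p//4 - p//100 + p//400) mod 7 = (2039 + 509 - 20 + 5) mod 7 = 2533 mod 7 = 6 -> Sunday (Mon=0 ... Sun=6)
Day of year: 150; offset = 149
Weekday index = (6 + 149) mod 7 = 1 -> Tuesday
Weekend days: Saturday, Sunday

No


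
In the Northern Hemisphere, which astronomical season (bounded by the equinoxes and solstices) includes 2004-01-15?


Date: January 15
Astronomical Winter (approx.; exact equinox/solstice day varies by year): December 21 to March 19
January 15 falls within the Winter window

Winter


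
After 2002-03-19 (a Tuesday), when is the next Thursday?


Current: Tuesday
Target: Thursday
Days ahead: 2

Next Thursday: 2002-03-21


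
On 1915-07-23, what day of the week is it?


Date: July 23, 1915
Anchor: Jan 1, 1915. With p = 1915 - 1 = 1914: (p + p//4 - p//100 + p//400) mod 7 = (1914 + 478 - 19 + 4) mod 7 = 2377 mod 7 = 4 -> Friday (Mon=0 ... Sun=6)
Days before July (Jan-Jun): 181; offset = 181 + 23 - 1 = 203
Weekday index = (4 + 203) mod 7 = 4

Day of the week: Friday


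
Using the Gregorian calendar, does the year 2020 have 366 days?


Gregorian leap year rule: divisible by 4, but not by 100, unless also by 400.
2020 is divisible by 4 but not 100 -> leap year

Yes


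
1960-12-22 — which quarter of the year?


Month: December (month 12)
Q1: Jan-Mar, Q2: Apr-Jun, Q3: Jul-Sep, Q4: Oct-Dec

Q4


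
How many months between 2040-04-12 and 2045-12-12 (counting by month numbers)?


From April 2040 to December 2045
5 years * 12 = 60 months, plus 8 months = 68

68 months


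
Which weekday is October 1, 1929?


Target: October 1, 1929
Anchor: Jan 1, 1929. With p = 1929 - 1 = 1928: (p + p//4 - p//100 + p//400) mod 7 = (1928 + 482 - 19 + 4) mod 7 = 2395 mod 7 = 1 -> Tuesday (Mon=0 ... Sun=6)
Days before October (Jan-Sep): 273 days
Weekday index = (1 + 273) mod 7 = 1

Tuesday


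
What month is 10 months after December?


December is month 12
12 + 10 = 22; wrap: 22 - 12 = 10

October


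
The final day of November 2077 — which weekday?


November 2077 has 30 days
Anchor: Jan 1, 2077. With p = 2077 - 1 = 2076: (p + p//4 - p//100 + p//400) mod 7 = (2076 + 519 - 20 + 5) mod 7 = 2580 mod 7 = 4 -> Friday (Mon=0 ... Sun=6)
Days before November (Jan-Oct): 304; November 1 index = (4 + 304) mod 7 = 0 -> Monday
Last day offset: 30 - 1 = 29 days
Weekday index = (0 + 29) mod 7 = 1

Tuesday, November 30


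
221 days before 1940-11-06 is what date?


Start: 1940-11-06, subtract 221 days
Back 6 days from November 6 reaches October 31, 1940 -> 215 left
October 1940 has 31 days -> back to September 30, 1940 -> 184 left
September 1940 has 30 days -> back to August 31, 1940 -> 154 left
August 1940 has 31 days -> back to July 31, 1940 -> 123 left
July 1940 has 31 days -> back to June 30, 1940 -> 92 left
June 1940 has 30 days -> back to May 31, 1940 -> 62 left
May 1940 has 31 days -> back to April 30, 1940 -> 31 left
April 1940 has 30 days -> back to March 31, 1940 -> 1 left
March 1940: 31 - 1 = 30 -> lands on March 30

Result: 1940-03-30


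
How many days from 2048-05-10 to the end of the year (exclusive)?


Day of year: 131 of 366
Remaining = 366 - 131

235 days


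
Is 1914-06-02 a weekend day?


Anchor: Jan 1, 1914. With p = 1914 - 1 = 1913: (p + p//4 - p//100 + p//400) mod 7 = (1913 + 478 - 19 + 4) mod 7 = 2376 mod 7 = 3 -> Thursday (Mon=0 ... Sun=6)
Day of year: 153; offset = 152
Weekday index = (3 + 152) mod 7 = 1 -> Tuesday
Weekend days: Saturday, Sunday

No


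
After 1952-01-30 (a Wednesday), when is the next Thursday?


Current: Wednesday
Target: Thursday
Days ahead: 1

Next Thursday: 1952-01-31


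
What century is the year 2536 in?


Century = (year - 1) // 100 + 1
= (2536 - 1) // 100 + 1
= 2535 // 100 + 1
= 25 + 1

26th century


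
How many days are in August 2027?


August 2027

31 days


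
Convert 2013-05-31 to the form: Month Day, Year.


ISO 2013-05-31 parses as year=2013, month=05, day=31
Month 5 -> May

May 31, 2013


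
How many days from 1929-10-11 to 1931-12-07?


From 1929-10-11 to 1931-12-07
1929-10-11: days before October = 31 + 28 + 31 + 30 + 31 + 30 + 31 + 31 + 30 = 273 (1929 is not a leap year); day of year = 273 + 11 = 284
1931-12-07: days before December = 31 + 28 + 31 + 30 + 31 + 30 + 31 + 31 + 30 + 31 + 30 = 334 (1931 is not a leap year); day of year = 334 + 7 = 341
Rest of 1929: 365 - 284 = 81
Full years 1930 (365): 365
Total = 81 + 365 + 341 = 787

787 days


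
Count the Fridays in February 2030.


February 2030 has 28 days
Anchor: Jan 1, 2030. With p = 2030 - 1 = 2029: (p + p//4 - p//100 + p//400) mod 7 = (2029 + 507 - 20 + 5) mod 7 = 2521 mod 7 = 1 -> Tuesday (Mon=0 ... Sun=6)
Days before February (Jan): 31; February 1 index = (1 + 31) mod 7 = 4 -> Friday
First Friday is February 1
Fridays: 1, 8, 15, 22

4 Fridays


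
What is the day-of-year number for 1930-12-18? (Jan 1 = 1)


Date: December 18, 1930
Days in months 1 through 11: 334
Plus 18 days in December

Day of year: 352


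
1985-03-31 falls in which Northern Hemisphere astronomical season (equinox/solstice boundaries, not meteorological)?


Date: March 31
Astronomical Spring (approx.; exact equinox/solstice day varies by year): March 20 to June 20
March 31 falls within the Spring window

Spring


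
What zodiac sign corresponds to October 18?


Date: October 18
Conventional tropical zodiac dates: Libra from September 23 onward; Scorpio starts October 23
October 18 falls within the Libra range

Libra


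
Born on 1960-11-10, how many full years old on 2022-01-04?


Birth: 1960-11-10
Reference: 2022-01-04
Year difference: 2022 - 1960 = 62
Birthday not yet reached in 2022, subtract 1

61 years old


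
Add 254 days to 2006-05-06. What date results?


Start: 2006-05-06, add 254 days
May 2006 has 31 days: 31 - 6 = 25 days to May 31 -> 229 left
June 2006 has 30 days -> 199 left
July 2006 has 31 days -> 168 left
August 2006 has 31 days -> 137 left
September 2006 has 30 days -> 107 left
October 2006 has 31 days -> 76 left
November 2006 has 30 days -> 46 left
December 2006 has 31 days -> 15 left
January 2007: 15 <= 31 -> lands on January 15

Result: 2007-01-15


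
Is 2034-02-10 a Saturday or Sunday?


Anchor: Jan 1, 2034. With p = 2034 - 1 = 2033: (p + p//4 - p//100 + p//400) mod 7 = (2033 + 508 - 20 + 5) mod 7 = 2526 mod 7 = 6 -> Sunday (Mon=0 ... Sun=6)
Day of year: 41; offset = 40
Weekday index = (6 + 40) mod 7 = 4 -> Friday
Weekend days: Saturday, Sunday

No


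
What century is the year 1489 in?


Century = (year - 1) // 100 + 1
= (1489 - 1) // 100 + 1
= 1488 // 100 + 1
= 14 + 1

15th century


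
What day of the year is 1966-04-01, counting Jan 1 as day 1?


Date: April 1, 1966
Days in months 1 through 3: 90
Plus 1 days in April

Day of year: 91


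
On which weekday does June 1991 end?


June 1991 has 30 days
Anchor: Jan 1, 1991. With p = 1991 - 1 = 1990: (p + p//4 - p//100 + p//400) mod 7 = (1990 + 497 - 19 + 4) mod 7 = 2472 mod 7 = 1 -> Tuesday (Mon=0 ... Sun=6)
Days before June (Jan-May): 151; June 1 index = (1 + 151) mod 7 = 5 -> Saturday
Last day offset: 30 - 1 = 29 days
Weekday index = (5 + 29) mod 7 = 6

Sunday, June 30


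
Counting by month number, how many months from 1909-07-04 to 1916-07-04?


From July 1909 to July 1916
7 years * 12 = 84 months = 84

84 months


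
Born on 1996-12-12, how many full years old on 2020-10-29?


Birth: 1996-12-12
Reference: 2020-10-29
Year difference: 2020 - 1996 = 24
Birthday not yet reached in 2020, subtract 1

23 years old


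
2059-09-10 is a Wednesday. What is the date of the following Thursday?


Current: Wednesday
Target: Thursday
Days ahead: 1

Next Thursday: 2059-09-11


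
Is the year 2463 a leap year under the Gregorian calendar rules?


Gregorian leap year rule: divisible by 4, but not by 100, unless also by 400.
2463 is not divisible by 4 -> not a leap year

No


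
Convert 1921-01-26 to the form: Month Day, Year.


ISO 1921-01-26 parses as year=1921, month=01, day=26
Month 1 -> January

January 26, 1921


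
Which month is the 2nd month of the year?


Month 2 of 12

February


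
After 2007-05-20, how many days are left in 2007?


Day of year: 140 of 365
Remaining = 365 - 140

225 days


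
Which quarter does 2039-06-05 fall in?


Month: June (month 6)
Q1: Jan-Mar, Q2: Apr-Jun, Q3: Jul-Sep, Q4: Oct-Dec

Q2


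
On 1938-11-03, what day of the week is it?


Date: November 3, 1938
Anchor: Jan 1, 1938. With p = 1938 - 1 = 1937: (p + p//4 - p//100 + p//400) mod 7 = (1937 + 484 - 19 + 4) mod 7 = 2406 mod 7 = 5 -> Saturday (Mon=0 ... Sun=6)
Days before November (Jan-Oct): 304; offset = 304 + 3 - 1 = 306
Weekday index = (5 + 306) mod 7 = 3

Day of the week: Thursday


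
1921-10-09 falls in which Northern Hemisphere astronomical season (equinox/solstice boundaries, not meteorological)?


Date: October 9
Astronomical Autumn (approx.; exact equinox/solstice day varies by year): September 22 to December 20
October 9 falls within the Autumn window

Autumn


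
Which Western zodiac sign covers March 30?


Date: March 30
Conventional tropical zodiac dates: Aries from March 21 onward; Taurus starts April 20
March 30 falls within the Aries range

Aries


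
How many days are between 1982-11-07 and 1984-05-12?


From 1982-11-07 to 1984-05-12
1982-11-07: days before November = 31 + 28 + 31 + 30 + 31 + 30 + 31 + 31 + 30 + 31 = 304 (1982 is not a leap year); day of year = 304 + 7 = 311
1984-05-12: days before May = 31 + 29 + 31 + 30 = 121 (1984 is a leap year); day of year = 121 + 12 = 133
Rest of 1982: 365 - 311 = 54
Full years 1983 (365): 365
Total = 54 + 365 + 133 = 552

552 days


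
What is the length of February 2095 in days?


February 2095 (leap year: no)

28 days


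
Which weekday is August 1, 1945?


Target: August 1, 1945
Anchor: Jan 1, 1945. With p = 1945 - 1 = 1944: (p + p//4 - p//100 + p//400) mod 7 = (1944 + 486 - 19 + 4) mod 7 = 2415 mod 7 = 0 -> Monday (Mon=0 ... Sun=6)
Days before August (Jan-Jul): 212 days
Weekday index = (0 + 212) mod 7 = 2

Wednesday


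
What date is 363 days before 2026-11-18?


Start: 2026-11-18, subtract 363 days
Back 18 days from November 18 reaches October 31, 2026 -> 345 left
October 2026 has 31 days -> back to September 30, 2026 -> 314 left
September 2026 has 30 days -> back to August 31, 2026 -> 284 left
August 2026 has 31 days -> back to July 31, 2026 -> 253 left
July 2026 has 31 days -> back to June 30, 2026 -> 222 left
June 2026 has 30 days -> back to May 31, 2026 -> 192 left
May 2026 has 31 days -> back to April 30, 2026 -> 161 left
April 2026 has 30 days -> back to March 31, 2026 -> 131 left
March 2026 has 31 days -> back to February 28, 2026 -> 100 left
February 2026 has 28 days -> back to January 31, 2026 -> 72 left
January 2026 has 31 days -> back to December 31, 2025 -> 41 left
December 2025 has 31 days -> back to November 30, 2025 -> 10 left
November 2025: 30 - 10 = 20 -> lands on November 20

Result: 2025-11-20
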